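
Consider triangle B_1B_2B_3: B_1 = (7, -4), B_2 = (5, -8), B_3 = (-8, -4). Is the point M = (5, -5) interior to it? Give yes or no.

Barycentric coordinates of M: (13/20, 1/4, 1/10).
The three coordinates are positive, positive, positive; a point is interior exactly when all three are positive.

yes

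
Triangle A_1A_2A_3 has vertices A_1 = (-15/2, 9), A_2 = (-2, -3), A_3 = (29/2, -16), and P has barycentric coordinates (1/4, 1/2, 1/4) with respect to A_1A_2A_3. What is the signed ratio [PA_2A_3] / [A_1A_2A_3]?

1/4

The signed ratio [PA_2A_3]/[A_1A_2A_3] equals the barycentric coordinate of P at vertex A_1, which is 1/4.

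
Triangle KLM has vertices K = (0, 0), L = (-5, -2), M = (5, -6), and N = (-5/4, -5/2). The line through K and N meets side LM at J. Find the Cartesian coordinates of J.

(-5/3, -10/3)

Barycentric coordinates of N with respect to KLM: (1/4, 1/2, 1/4).
On side LM the K-coordinate is zero; dropping N's K-weight 1/4 and renormalizing the remaining 1/2 : 1/4 gives weights 2/3, 1/3 on L, M.
J = (2/3)·(-5, -2) + (1/3)·(5, -6) = (-5/3, -10/3).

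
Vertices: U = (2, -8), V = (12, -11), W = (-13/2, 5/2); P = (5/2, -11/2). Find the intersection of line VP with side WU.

(-9/4, -11/4)

Barycentric coordinates of P with respect to UVW: (1/3, 1/3, 1/3).
On side WU the V-coordinate is zero; dropping P's V-weight 1/3 and renormalizing the remaining 1/3 : 1/3 gives weights 1/2, 1/2 on W, U.
Q = (1/2)·(-13/2, 5/2) + (1/2)·(2, -8) = (-9/4, -11/4).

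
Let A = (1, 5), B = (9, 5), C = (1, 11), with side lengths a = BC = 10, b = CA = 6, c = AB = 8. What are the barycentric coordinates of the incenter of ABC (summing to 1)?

(5/12, 1/4, 1/3)

The incenter has barycentric coordinates proportional to the opposite side lengths: (10 : 6 : 8).
Normalizing by 10+6+8 = 24 gives (5/12, 1/4, 1/3).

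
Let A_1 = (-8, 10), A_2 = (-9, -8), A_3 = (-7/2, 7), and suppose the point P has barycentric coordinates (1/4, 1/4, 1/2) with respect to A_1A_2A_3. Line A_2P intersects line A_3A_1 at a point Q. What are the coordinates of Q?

Line A_2P meets A_3A_1 where the A_2-coordinate vanishes; zeroing P's A_2-weight and renormalizing leaves A_3, A_1-weights 1/2 : 1/4 → (2/3, 1/3).
So Q = (2/3)·A_3 + (1/3)·A_1 = (-5, 8).

(-5, 8)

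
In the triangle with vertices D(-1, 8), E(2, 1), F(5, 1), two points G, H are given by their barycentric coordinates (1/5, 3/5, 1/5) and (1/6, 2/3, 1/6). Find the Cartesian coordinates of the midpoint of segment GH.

Barycentric coordinates of the midpoint are the average: (11/60, 19/30, 11/60).
Converting: (11/60)·D + (19/30)·E + (11/60)·F = (2, 137/60).

(2, 137/60)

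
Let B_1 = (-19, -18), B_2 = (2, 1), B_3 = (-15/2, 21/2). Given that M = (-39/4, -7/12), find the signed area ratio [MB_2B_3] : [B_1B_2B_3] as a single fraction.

[B_1B_2B_3] = ½·((-19)·(1−(21/2)) + 2·(21/2−(-18)) + (-15/2)·(-18−1)) = ½·(361/2 + 57 + 285/2) = 190.
[MB_2B_3] = ½·((-39/4)·(1−(21/2)) + 2·(21/2−(-7/12)) + (-15/2)·(-7/12−1)) = ½·(741/8 + 133/6 + 95/8) = 190/3, so the ratio is (190/3)/190 = 1/3.

1/3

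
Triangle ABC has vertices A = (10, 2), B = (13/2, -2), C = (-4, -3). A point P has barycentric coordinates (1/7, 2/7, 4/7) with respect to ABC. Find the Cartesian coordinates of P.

P = (1/7)·A + (2/7)·B + (4/7)·C.
x-coordinate: (1/7)·10 + (2/7)·(13/2) + (4/7)·(-4) = 1.
y-coordinate: (1/7)·2 + (2/7)·(-2) + (4/7)·(-3) = -2.

(1, -2)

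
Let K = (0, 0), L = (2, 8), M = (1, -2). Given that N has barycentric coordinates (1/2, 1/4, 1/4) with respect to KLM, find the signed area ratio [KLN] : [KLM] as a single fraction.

The signed ratio [KLN]/[KLM] equals the barycentric coordinate of N at vertex M, which is 1/4.

1/4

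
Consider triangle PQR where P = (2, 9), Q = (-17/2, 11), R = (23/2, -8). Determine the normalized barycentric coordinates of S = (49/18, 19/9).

(2/9, 1/3, 4/9)

Signed area of the reference triangle: [PQR] = ½·(2·(11−(-8)) + (-17/2)·(-8−9) + (23/2)·(9−11)) = ½·(38 + 289/2 − 23) = 319/4.
[SQR] = ½·((49/18)·(11−(-8)) + (-17/2)·(-8−(19/9)) + (23/2)·(19/9−11)) = ½·(931/18 + 1547/18 − 920/9) = 319/18, so the P-coordinate is (319/18)/(319/4) = 2/9.
[PSR] = ½·(2·(19/9−(-8)) + (49/18)·(-8−9) + (23/2)·(9−(19/9))) = ½·(182/9 − 833/18 + 713/9) = 319/12, so the Q-coordinate is 1/3.
[PQS] = ½·(2·(11−(19/9)) + (-17/2)·(19/9−9) + (49/18)·(9−11)) = ½·(160/9 + 527/9 − 49/9) = 319/9, so the R-coordinate is 4/9.
Check: 2/9 + 1/3 + 4/9 = 1.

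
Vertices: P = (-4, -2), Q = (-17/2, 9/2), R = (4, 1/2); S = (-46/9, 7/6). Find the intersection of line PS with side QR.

Barycentric coordinates of S with respect to PQR: (4/9, 4/9, 1/9).
On side QR the P-coordinate is zero; dropping S's P-weight 4/9 and renormalizing the remaining 4/9 : 1/9 gives weights 4/5, 1/5 on Q, R.
T = (4/5)·(-17/2, 9/2) + (1/5)·(4, 1/2) = (-6, 37/10).

(-6, 37/10)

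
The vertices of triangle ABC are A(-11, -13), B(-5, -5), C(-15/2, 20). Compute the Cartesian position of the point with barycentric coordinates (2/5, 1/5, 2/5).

(-42/5, 9/5)

P = (2/5)·A + (1/5)·B + (2/5)·C.
x-coordinate: (2/5)·(-11) + (1/5)·(-5) + (2/5)·(-15/2) = -42/5.
y-coordinate: (2/5)·(-13) + (1/5)·(-5) + (2/5)·20 = 9/5.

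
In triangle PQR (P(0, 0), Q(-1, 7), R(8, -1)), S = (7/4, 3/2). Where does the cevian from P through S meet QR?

Barycentric coordinates of S with respect to PQR: (1/2, 1/4, 1/4).
On side QR the P-coordinate is zero; dropping S's P-weight 1/2 and renormalizing the remaining 1/4 : 1/4 gives weights 1/2, 1/2 on Q, R.
T = (1/2)·(-1, 7) + (1/2)·(8, -1) = (7/2, 3).

(7/2, 3)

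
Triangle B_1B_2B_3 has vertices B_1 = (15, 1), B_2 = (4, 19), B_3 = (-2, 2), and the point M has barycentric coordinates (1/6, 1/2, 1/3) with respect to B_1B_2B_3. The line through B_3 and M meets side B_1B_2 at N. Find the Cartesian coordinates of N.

Line B_3M meets B_1B_2 where the B_3-coordinate vanishes; zeroing M's B_3-weight and renormalizing leaves B_1, B_2-weights 1/6 : 1/2 → (1/4, 3/4).
So N = (1/4)·B_1 + (3/4)·B_2 = (27/4, 29/2).

(27/4, 29/2)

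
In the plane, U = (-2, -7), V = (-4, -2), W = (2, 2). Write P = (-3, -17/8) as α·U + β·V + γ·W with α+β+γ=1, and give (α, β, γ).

Signed area of the reference triangle: [UVW] = ½·((-2)·(-2−2) + (-4)·(2−(-7)) + 2·(-7−(-2))) = ½·(8 − 36 − 10) = -19.
[PVW] = ½·((-3)·(-2−2) + (-4)·(2−(-17/8)) + 2·(-17/8−(-2))) = ½·(12 − 33/2 − 1/4) = -19/8, so the U-coordinate is (-19/8)/(-19) = 1/8.
[UPW] = ½·((-2)·(-17/8−2) + (-3)·(2−(-7)) + 2·(-7−(-17/8))) = ½·(33/4 − 27 − 39/4) = -57/4, so the V-coordinate is 3/4.
[UVP] = ½·((-2)·(-2−(-17/8)) + (-4)·(-17/8−(-7)) + (-3)·(-7−(-2))) = ½·(-1/4 − 39/2 + 15) = -19/8, so the W-coordinate is 1/8.
Check: 1/8 + 3/4 + 1/8 = 1.

(1/8, 3/4, 1/8)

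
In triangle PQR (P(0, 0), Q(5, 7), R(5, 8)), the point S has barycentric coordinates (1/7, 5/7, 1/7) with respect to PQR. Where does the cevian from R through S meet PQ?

Line RS meets PQ where the R-coordinate vanishes; zeroing S's R-weight and renormalizing leaves P, Q-weights 1/7 : 5/7 → (1/6, 5/6).
So T = (1/6)·P + (5/6)·Q = (25/6, 35/6).

(25/6, 35/6)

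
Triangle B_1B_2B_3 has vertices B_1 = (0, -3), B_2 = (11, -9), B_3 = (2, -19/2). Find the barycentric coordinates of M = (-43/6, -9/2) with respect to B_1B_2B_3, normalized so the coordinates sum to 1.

(5/6, -5/6, 1)

Signed area of the reference triangle: [B_1B_2B_3] = ½·(0·(-9−(-19/2)) + 11·(-19/2−(-3)) + 2·(-3−(-9))) = ½·(0 − 143/2 + 12) = -119/4.
[MB_2B_3] = ½·((-43/6)·(-9−(-19/2)) + 11·(-19/2−(-9/2)) + 2·(-9/2−(-9))) = ½·(-43/12 − 55 + 9) = -595/24, so the B_1-coordinate is (-595/24)/(-119/4) = 5/6.
[B_1MB_3] = ½·(0·(-9/2−(-19/2)) + (-43/6)·(-19/2−(-3)) + 2·(-3−(-9/2))) = ½·(0 + 559/12 + 3) = 595/24, so the B_2-coordinate is -5/6.
[B_1B_2M] = ½·(0·(-9−(-9/2)) + 11·(-9/2−(-3)) + (-43/6)·(-3−(-9))) = ½·(0 − 33/2 − 43) = -119/4, so the B_3-coordinate is 1.
Check: 5/6 − 5/6 + 1 = 1.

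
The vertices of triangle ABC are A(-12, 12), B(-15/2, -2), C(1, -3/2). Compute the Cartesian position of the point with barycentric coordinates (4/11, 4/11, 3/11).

(-75/11, 71/22)

P = (4/11)·A + (4/11)·B + (3/11)·C.
x-coordinate: (4/11)·(-12) + (4/11)·(-15/2) + (3/11)·1 = -75/11.
y-coordinate: (4/11)·12 + (4/11)·(-2) + (3/11)·(-3/2) = 71/22.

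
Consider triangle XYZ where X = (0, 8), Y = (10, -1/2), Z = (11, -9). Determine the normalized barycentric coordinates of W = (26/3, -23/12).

(1/6, 1/2, 1/3)

Signed area of the reference triangle: [XYZ] = ½·(0·(-1/2−(-9)) + 10·(-9−8) + 11·(8−(-1/2))) = ½·(0 − 170 + 187/2) = -153/4.
[WYZ] = ½·((26/3)·(-1/2−(-9)) + 10·(-9−(-23/12)) + 11·(-23/12−(-1/2))) = ½·(221/3 − 425/6 − 187/12) = -51/8, so the X-coordinate is (-51/8)/(-153/4) = 1/6.
[XWZ] = ½·(0·(-23/12−(-9)) + (26/3)·(-9−8) + 11·(8−(-23/12))) = ½·(0 − 442/3 + 1309/12) = -153/8, so the Y-coordinate is 1/2.
[XYW] = ½·(0·(-1/2−(-23/12)) + 10·(-23/12−8) + (26/3)·(8−(-1/2))) = ½·(0 − 595/6 + 221/3) = -51/4, so the Z-coordinate is 1/3.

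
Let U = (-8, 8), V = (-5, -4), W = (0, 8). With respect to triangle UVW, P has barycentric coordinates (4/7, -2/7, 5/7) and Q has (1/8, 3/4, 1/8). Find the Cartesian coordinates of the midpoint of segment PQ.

Barycentric coordinates of the midpoint are the average: (39/112, 13/56, 47/112).
Converting: (39/112)·U + (13/56)·V + (47/112)·W = (-221/56, 73/14).

(-221/56, 73/14)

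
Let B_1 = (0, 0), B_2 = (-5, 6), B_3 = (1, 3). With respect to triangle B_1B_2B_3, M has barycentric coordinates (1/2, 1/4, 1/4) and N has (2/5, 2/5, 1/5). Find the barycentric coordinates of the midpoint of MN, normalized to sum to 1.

Since both coordinate triples sum to 1, the midpoint's barycentrics are the componentwise average.
(1/2+2/5)/2 = 9/20; similarly 13/40 and 9/40.

(9/20, 13/40, 9/40)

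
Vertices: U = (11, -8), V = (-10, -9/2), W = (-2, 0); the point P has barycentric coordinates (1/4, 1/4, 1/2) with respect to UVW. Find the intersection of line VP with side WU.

Line VP meets WU where the V-coordinate vanishes; zeroing P's V-weight and renormalizing leaves W, U-weights 1/2 : 1/4 → (2/3, 1/3).
So Q = (2/3)·W + (1/3)·U = (7/3, -8/3).

(7/3, -8/3)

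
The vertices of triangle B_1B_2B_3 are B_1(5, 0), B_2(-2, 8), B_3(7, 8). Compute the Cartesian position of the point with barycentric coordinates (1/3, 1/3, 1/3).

(10/3, 16/3)

M = (1/3)·B_1 + (1/3)·B_2 + (1/3)·B_3.
x-coordinate: (1/3)·5 + (1/3)·(-2) + (1/3)·7 = 10/3.
y-coordinate: (1/3)·0 + (1/3)·8 + (1/3)·8 = 16/3.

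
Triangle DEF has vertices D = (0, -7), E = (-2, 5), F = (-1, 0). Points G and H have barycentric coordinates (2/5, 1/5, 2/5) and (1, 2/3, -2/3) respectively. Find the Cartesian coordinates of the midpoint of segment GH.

Barycentric coordinates of the midpoint are the average: (7/10, 13/30, -2/15).
Converting: (7/10)·D + (13/30)·E + (-2/15)·F = (-11/15, -41/15).

(-11/15, -41/15)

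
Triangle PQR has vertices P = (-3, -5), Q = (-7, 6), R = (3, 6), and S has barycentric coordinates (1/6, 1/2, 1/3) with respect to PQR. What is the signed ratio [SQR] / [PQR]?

The signed ratio [SQR]/[PQR] equals the barycentric coordinate of S at vertex P, which is 1/6.

1/6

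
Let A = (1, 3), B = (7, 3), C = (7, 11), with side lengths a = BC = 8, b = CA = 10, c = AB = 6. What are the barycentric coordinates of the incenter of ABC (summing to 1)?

(1/3, 5/12, 1/4)

The incenter has barycentric coordinates proportional to the opposite side lengths: (8 : 10 : 6).
Normalizing by 8+10+6 = 24 gives (1/3, 5/12, 1/4).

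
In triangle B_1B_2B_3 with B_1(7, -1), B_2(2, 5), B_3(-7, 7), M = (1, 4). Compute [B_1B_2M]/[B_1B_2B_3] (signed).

[B_1B_2B_3] = ½·(7·(5−7) + 2·(7−(-1)) + (-7)·(-1−5)) = ½·(-14 + 16 + 42) = 22.
[B_1B_2M] = ½·(7·(5−4) + 2·(4−(-1)) + 1·(-1−5)) = ½·(7 + 10 − 6) = 11/2, so the ratio is (11/2)/22 = 1/4.

1/4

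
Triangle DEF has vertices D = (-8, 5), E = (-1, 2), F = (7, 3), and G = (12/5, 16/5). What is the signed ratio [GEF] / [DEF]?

1/5

[DEF] = ½·((-8)·(2−3) + (-1)·(3−5) + 7·(5−2)) = ½·(8 + 2 + 21) = 31/2.
[GEF] = ½·((12/5)·(2−3) + (-1)·(3−(16/5)) + 7·(16/5−2)) = ½·(-12/5 + 1/5 + 42/5) = 31/10, so the ratio is (31/10)/(31/2) = 1/5.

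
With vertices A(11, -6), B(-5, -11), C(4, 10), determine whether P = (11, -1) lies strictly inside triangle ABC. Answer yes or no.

Barycentric coordinates of P: (82/97, -35/291, 80/291).
The three coordinates are positive, negative, positive; a point is interior exactly when all three are positive.

no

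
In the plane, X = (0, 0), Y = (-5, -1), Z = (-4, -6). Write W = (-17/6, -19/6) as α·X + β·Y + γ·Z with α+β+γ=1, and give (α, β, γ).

Signed area of the reference triangle: [XYZ] = ½·(0·(-1−(-6)) + (-5)·(-6−0) + (-4)·(0−(-1))) = ½·(0 + 30 − 4) = 13.
[WYZ] = ½·((-17/6)·(-1−(-6)) + (-5)·(-6−(-19/6)) + (-4)·(-19/6−(-1))) = ½·(-85/6 + 85/6 + 26/3) = 13/3, so the X-coordinate is (13/3)/13 = 1/3.
[XWZ] = ½·(0·(-19/6−(-6)) + (-17/6)·(-6−0) + (-4)·(0−(-19/6))) = ½·(0 + 17 − 38/3) = 13/6, so the Y-coordinate is 1/6.
[XYW] = ½·(0·(-1−(-19/6)) + (-5)·(-19/6−0) + (-17/6)·(0−(-1))) = ½·(0 + 95/6 − 17/6) = 13/2, so the Z-coordinate is 1/2.
Check: 1/3 + 1/6 + 1/2 = 1.

(1/3, 1/6, 1/2)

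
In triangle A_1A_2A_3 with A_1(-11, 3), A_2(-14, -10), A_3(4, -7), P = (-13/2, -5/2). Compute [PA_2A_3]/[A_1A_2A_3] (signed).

[A_1A_2A_3] = ½·((-11)·(-10−(-7)) + (-14)·(-7−3) + 4·(3−(-10))) = ½·(33 + 140 + 52) = 225/2.
[PA_2A_3] = ½·((-13/2)·(-10−(-7)) + (-14)·(-7−(-5/2)) + 4·(-5/2−(-10))) = ½·(39/2 + 63 + 30) = 225/4, so the ratio is (225/4)/(225/2) = 1/2.

1/2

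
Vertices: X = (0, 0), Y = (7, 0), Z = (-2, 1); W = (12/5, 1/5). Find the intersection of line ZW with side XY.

(7/2, 0)

Barycentric coordinates of W with respect to XYZ: (2/5, 2/5, 1/5).
On side XY the Z-coordinate is zero; dropping W's Z-weight 1/5 and renormalizing the remaining 2/5 : 2/5 gives weights 1/2, 1/2 on X, Y.
V = (1/2)·(0, 0) + (1/2)·(7, 0) = (7/2, 0).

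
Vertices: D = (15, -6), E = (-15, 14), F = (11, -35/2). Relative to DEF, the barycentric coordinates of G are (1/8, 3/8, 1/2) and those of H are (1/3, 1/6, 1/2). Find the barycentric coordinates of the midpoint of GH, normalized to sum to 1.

Since both coordinate triples sum to 1, the midpoint's barycentrics are the componentwise average.
(1/8+1/3)/2 = 11/48; similarly 13/48 and 1/2.

(11/48, 13/48, 1/2)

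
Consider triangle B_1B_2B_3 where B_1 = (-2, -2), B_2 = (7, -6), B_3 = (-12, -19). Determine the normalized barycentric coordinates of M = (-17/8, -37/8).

Signed area of the reference triangle: [B_1B_2B_3] = ½·((-2)·(-6−(-19)) + 7·(-19−(-2)) + (-12)·(-2−(-6))) = ½·(-26 − 119 − 48) = -193/2.
[MB_2B_3] = ½·((-17/8)·(-6−(-19)) + 7·(-19−(-37/8)) + (-12)·(-37/8−(-6))) = ½·(-221/8 − 805/8 − 33/2) = -579/8, so the B_1-coordinate is (-579/8)/(-193/2) = 3/4.
[B_1MB_3] = ½·((-2)·(-37/8−(-19)) + (-17/8)·(-19−(-2)) + (-12)·(-2−(-37/8))) = ½·(-115/4 + 289/8 − 63/2) = -193/16, so the B_2-coordinate is 1/8.
[B_1B_2M] = ½·((-2)·(-6−(-37/8)) + 7·(-37/8−(-2)) + (-17/8)·(-2−(-6))) = ½·(11/4 − 147/8 − 17/2) = -193/16, so the B_3-coordinate is 1/8.
Check: 3/4 + 1/8 + 1/8 = 1.

(3/4, 1/8, 1/8)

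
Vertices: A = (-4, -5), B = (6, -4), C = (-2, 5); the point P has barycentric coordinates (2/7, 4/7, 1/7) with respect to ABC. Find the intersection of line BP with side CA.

Line BP meets CA where the B-coordinate vanishes; zeroing P's B-weight and renormalizing leaves C, A-weights 1/7 : 2/7 → (1/3, 2/3).
So Q = (1/3)·C + (2/3)·A = (-10/3, -5/3).

(-10/3, -5/3)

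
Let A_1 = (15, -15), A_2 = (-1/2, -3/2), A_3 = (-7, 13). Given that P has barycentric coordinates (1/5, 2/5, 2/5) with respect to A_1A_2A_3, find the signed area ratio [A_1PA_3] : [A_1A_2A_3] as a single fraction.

The signed ratio [A_1PA_3]/[A_1A_2A_3] equals the barycentric coordinate of P at vertex A_2, which is 2/5.

2/5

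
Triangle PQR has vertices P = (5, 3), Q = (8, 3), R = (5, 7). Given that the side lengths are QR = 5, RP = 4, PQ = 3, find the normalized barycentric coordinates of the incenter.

(5/12, 1/3, 1/4)

The incenter has barycentric coordinates proportional to the opposite side lengths: (5 : 4 : 3).
Normalizing by 5+4+3 = 12 gives (5/12, 1/3, 1/4).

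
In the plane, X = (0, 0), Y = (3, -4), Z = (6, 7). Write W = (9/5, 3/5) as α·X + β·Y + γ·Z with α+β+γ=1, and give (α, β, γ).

Signed area of the reference triangle: [XYZ] = ½·(0·(-4−7) + 3·(7−0) + 6·(0−(-4))) = ½·(0 + 21 + 24) = 45/2.
[WYZ] = ½·((9/5)·(-4−7) + 3·(7−(3/5)) + 6·(3/5−(-4))) = ½·(-99/5 + 96/5 + 138/5) = 27/2, so the X-coordinate is (27/2)/(45/2) = 3/5.
[XWZ] = ½·(0·(3/5−7) + (9/5)·(7−0) + 6·(0−(3/5))) = ½·(0 + 63/5 − 18/5) = 9/2, so the Y-coordinate is 1/5.
[XYW] = ½·(0·(-4−(3/5)) + 3·(3/5−0) + (9/5)·(0−(-4))) = ½·(0 + 9/5 + 36/5) = 9/2, so the Z-coordinate is 1/5.

(3/5, 1/5, 1/5)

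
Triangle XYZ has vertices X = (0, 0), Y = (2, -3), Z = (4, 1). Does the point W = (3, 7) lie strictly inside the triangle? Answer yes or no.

Barycentric coordinates of W: (8/7, -25/14, 23/14).
The three coordinates are positive, negative, positive; a point is interior exactly when all three are positive.

no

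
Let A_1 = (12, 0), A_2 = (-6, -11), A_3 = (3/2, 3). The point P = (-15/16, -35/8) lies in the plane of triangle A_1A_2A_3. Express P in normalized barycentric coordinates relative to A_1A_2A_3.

(1/8, 1/2, 3/8)

Signed area of the reference triangle: [A_1A_2A_3] = ½·(12·(-11−3) + (-6)·(3−0) + (3/2)·(0−(-11))) = ½·(-168 − 18 + 33/2) = -339/4.
[PA_2A_3] = ½·((-15/16)·(-11−3) + (-6)·(3−(-35/8)) + (3/2)·(-35/8−(-11))) = ½·(105/8 − 177/4 + 159/16) = -339/32, so the A_1-coordinate is (-339/32)/(-339/4) = 1/8.
[A_1PA_3] = ½·(12·(-35/8−3) + (-15/16)·(3−0) + (3/2)·(0−(-35/8))) = ½·(-177/2 − 45/16 + 105/16) = -339/8, so the A_2-coordinate is 1/2.
[A_1A_2P] = ½·(12·(-11−(-35/8)) + (-6)·(-35/8−0) + (-15/16)·(0−(-11))) = ½·(-159/2 + 105/4 − 165/16) = -1017/32, so the A_3-coordinate is 3/8.
Check: 1/8 + 1/2 + 3/8 = 1.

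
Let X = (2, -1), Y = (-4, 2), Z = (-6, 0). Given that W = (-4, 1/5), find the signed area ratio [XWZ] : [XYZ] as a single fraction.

[XYZ] = ½·(2·(2−0) + (-4)·(0−(-1)) + (-6)·(-1−2)) = ½·(4 − 4 + 18) = 9.
[XWZ] = ½·(2·(1/5−0) + (-4)·(0−(-1)) + (-6)·(-1−(1/5))) = ½·(2/5 − 4 + 36/5) = 9/5, so the ratio is (9/5)/9 = 1/5.

1/5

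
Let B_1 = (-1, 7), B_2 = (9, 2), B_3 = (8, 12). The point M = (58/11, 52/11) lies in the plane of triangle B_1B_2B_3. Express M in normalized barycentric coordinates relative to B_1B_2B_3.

Signed area of the reference triangle: [B_1B_2B_3] = ½·((-1)·(2−12) + 9·(12−7) + 8·(7−2)) = ½·(10 + 45 + 40) = 95/2.
[MB_2B_3] = ½·((58/11)·(2−12) + 9·(12−(52/11)) + 8·(52/11−2)) = ½·(-580/11 + 720/11 + 240/11) = 190/11, so the B_1-coordinate is (190/11)/(95/2) = 4/11.
[B_1MB_3] = ½·((-1)·(52/11−12) + (58/11)·(12−7) + 8·(7−(52/11))) = ½·(80/11 + 290/11 + 200/11) = 285/11, so the B_2-coordinate is 6/11.
[B_1B_2M] = ½·((-1)·(2−(52/11)) + 9·(52/11−7) + (58/11)·(7−2)) = ½·(30/11 − 225/11 + 290/11) = 95/22, so the B_3-coordinate is 1/11.
Check: 4/11 + 6/11 + 1/11 = 1.

(4/11, 6/11, 1/11)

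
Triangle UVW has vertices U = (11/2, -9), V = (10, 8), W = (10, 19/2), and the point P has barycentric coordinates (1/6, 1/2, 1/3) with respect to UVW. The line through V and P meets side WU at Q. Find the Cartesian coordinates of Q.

(17/2, 10/3)

Line VP meets WU where the V-coordinate vanishes; zeroing P's V-weight and renormalizing leaves W, U-weights 1/3 : 1/6 → (2/3, 1/3).
So Q = (2/3)·W + (1/3)·U = (17/2, 10/3).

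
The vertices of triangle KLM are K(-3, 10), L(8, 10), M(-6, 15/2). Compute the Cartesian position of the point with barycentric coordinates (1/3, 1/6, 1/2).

N = (1/3)·K + (1/6)·L + (1/2)·M.
x-coordinate: (1/3)·(-3) + (1/6)·8 + (1/2)·(-6) = -8/3.
y-coordinate: (1/3)·10 + (1/6)·10 + (1/2)·(15/2) = 35/4.

(-8/3, 35/4)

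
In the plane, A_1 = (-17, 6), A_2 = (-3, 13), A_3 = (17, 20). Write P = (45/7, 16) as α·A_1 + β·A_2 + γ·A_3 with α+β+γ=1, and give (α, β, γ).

(1/7, 2/7, 4/7)

Signed area of the reference triangle: [A_1A_2A_3] = ½·((-17)·(13−20) + (-3)·(20−6) + 17·(6−13)) = ½·(119 − 42 − 119) = -21.
[PA_2A_3] = ½·((45/7)·(13−20) + (-3)·(20−16) + 17·(16−13)) = ½·(-45 − 12 + 51) = -3, so the A_1-coordinate is (-3)/(-21) = 1/7.
[A_1PA_3] = ½·((-17)·(16−20) + (45/7)·(20−6) + 17·(6−16)) = ½·(68 + 90 − 170) = -6, so the A_2-coordinate is 2/7.
[A_1A_2P] = ½·((-17)·(13−16) + (-3)·(16−6) + (45/7)·(6−13)) = ½·(51 − 30 − 45) = -12, so the A_3-coordinate is 4/7.
Check: 1/7 + 2/7 + 4/7 = 1.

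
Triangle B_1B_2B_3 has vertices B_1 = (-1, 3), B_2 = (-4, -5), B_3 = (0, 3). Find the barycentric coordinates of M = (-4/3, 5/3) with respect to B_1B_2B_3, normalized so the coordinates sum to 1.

Signed area of the reference triangle: [B_1B_2B_3] = ½·((-1)·(-5−3) + (-4)·(3−3) + 0·(3−(-5))) = ½·(8 + 0 + 0) = 4.
[MB_2B_3] = ½·((-4/3)·(-5−3) + (-4)·(3−(5/3)) + 0·(5/3−(-5))) = ½·(32/3 − 16/3 + 0) = 8/3, so the B_1-coordinate is (8/3)/4 = 2/3.
[B_1MB_3] = ½·((-1)·(5/3−3) + (-4/3)·(3−3) + 0·(3−(5/3))) = ½·(4/3 + 0 + 0) = 2/3, so the B_2-coordinate is 1/6.
[B_1B_2M] = ½·((-1)·(-5−(5/3)) + (-4)·(5/3−3) + (-4/3)·(3−(-5))) = ½·(20/3 + 16/3 − 32/3) = 2/3, so the B_3-coordinate is 1/6.

(2/3, 1/6, 1/6)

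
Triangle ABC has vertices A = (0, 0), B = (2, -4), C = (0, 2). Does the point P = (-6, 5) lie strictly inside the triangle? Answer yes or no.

no

Barycentric coordinates of P: (15/2, -3, -7/2).
The three coordinates are positive, negative, negative; a point is interior exactly when all three are positive.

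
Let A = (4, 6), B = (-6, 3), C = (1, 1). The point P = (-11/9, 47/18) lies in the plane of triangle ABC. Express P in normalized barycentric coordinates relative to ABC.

Signed area of the reference triangle: [ABC] = ½·(4·(3−1) + (-6)·(1−6) + 1·(6−3)) = ½·(8 + 30 + 3) = 41/2.
[PBC] = ½·((-11/9)·(3−1) + (-6)·(1−(47/18)) + 1·(47/18−3)) = ½·(-22/9 + 29/3 − 7/18) = 41/12, so the A-coordinate is (41/12)/(41/2) = 1/6.
[APC] = ½·(4·(47/18−1) + (-11/9)·(1−6) + 1·(6−(47/18))) = ½·(58/9 + 55/9 + 61/18) = 287/36, so the B-coordinate is 7/18.
[ABP] = ½·(4·(3−(47/18)) + (-6)·(47/18−6) + (-11/9)·(6−3)) = ½·(14/9 + 61/3 − 11/3) = 82/9, so the C-coordinate is 4/9.
Check: 1/6 + 7/18 + 4/9 = 1.

(1/6, 7/18, 4/9)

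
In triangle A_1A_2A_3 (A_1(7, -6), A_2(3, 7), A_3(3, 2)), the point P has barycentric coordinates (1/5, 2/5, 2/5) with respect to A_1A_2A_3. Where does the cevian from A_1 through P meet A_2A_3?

(3, 9/2)

Line A_1P meets A_2A_3 where the A_1-coordinate vanishes; zeroing P's A_1-weight and renormalizing leaves A_2, A_3-weights 2/5 : 2/5 → (1/2, 1/2).
So Q = (1/2)·A_2 + (1/2)·A_3 = (3, 9/2).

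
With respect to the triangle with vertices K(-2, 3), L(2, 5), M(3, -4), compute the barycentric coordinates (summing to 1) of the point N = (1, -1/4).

Signed area of the reference triangle: [KLM] = ½·((-2)·(5−(-4)) + 2·(-4−3) + 3·(3−5)) = ½·(-18 − 14 − 6) = -19.
[NLM] = ½·(1·(5−(-4)) + 2·(-4−(-1/4)) + 3·(-1/4−5)) = ½·(9 − 15/2 − 63/4) = -57/8, so the K-coordinate is (-57/8)/(-19) = 3/8.
[KNM] = ½·((-2)·(-1/4−(-4)) + 1·(-4−3) + 3·(3−(-1/4))) = ½·(-15/2 − 7 + 39/4) = -19/8, so the L-coordinate is 1/8.
[KLN] = ½·((-2)·(5−(-1/4)) + 2·(-1/4−3) + 1·(3−5)) = ½·(-21/2 − 13/2 − 2) = -19/2, so the M-coordinate is 1/2.
Check: 3/8 + 1/8 + 1/2 = 1.

(3/8, 1/8, 1/2)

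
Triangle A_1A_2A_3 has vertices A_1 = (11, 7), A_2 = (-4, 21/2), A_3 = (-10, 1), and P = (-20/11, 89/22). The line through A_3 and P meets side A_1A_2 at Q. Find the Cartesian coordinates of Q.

(8, 77/10)

Barycentric coordinates of P with respect to A_1A_2A_3: (4/11, 1/11, 6/11).
On side A_1A_2 the A_3-coordinate is zero; dropping P's A_3-weight 6/11 and renormalizing the remaining 4/11 : 1/11 gives weights 4/5, 1/5 on A_1, A_2.
Q = (4/5)·(11, 7) + (1/5)·(-4, 21/2) = (8, 77/10).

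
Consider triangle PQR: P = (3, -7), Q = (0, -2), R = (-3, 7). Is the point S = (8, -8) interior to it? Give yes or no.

no

Barycentric coordinates of S: (9/2, -16/3, 11/6).
The three coordinates are positive, negative, positive; a point is interior exactly when all three are positive.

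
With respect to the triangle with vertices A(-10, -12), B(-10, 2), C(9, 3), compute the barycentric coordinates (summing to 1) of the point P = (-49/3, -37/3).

Signed area of the reference triangle: [ABC] = ½·((-10)·(2−3) + (-10)·(3−(-12)) + 9·(-12−2)) = ½·(10 − 150 − 126) = -133.
[PBC] = ½·((-49/3)·(2−3) + (-10)·(3−(-37/3)) + 9·(-37/3−2)) = ½·(49/3 − 460/3 − 129) = -133, so the A-coordinate is (-133)/(-133) = 1.
[APC] = ½·((-10)·(-37/3−3) + (-49/3)·(3−(-12)) + 9·(-12−(-37/3))) = ½·(460/3 − 245 + 3) = -133/3, so the B-coordinate is 1/3.
[ABP] = ½·((-10)·(2−(-37/3)) + (-10)·(-37/3−(-12)) + (-49/3)·(-12−2)) = ½·(-430/3 + 10/3 + 686/3) = 133/3, so the C-coordinate is -1/3.

(1, 1/3, -1/3)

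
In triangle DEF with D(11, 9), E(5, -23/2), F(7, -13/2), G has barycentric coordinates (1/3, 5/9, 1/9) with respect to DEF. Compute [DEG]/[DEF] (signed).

1/9

The signed ratio [DEG]/[DEF] equals the barycentric coordinate of G at vertex F, which is 1/9.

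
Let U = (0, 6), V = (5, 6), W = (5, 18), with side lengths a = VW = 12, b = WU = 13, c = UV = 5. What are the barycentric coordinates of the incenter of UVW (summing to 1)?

(2/5, 13/30, 1/6)

The incenter has barycentric coordinates proportional to the opposite side lengths: (12 : 13 : 5).
Normalizing by 12+13+5 = 30 gives (2/5, 13/30, 1/6).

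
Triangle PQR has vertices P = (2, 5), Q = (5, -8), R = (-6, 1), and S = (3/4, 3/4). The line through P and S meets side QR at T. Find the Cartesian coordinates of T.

Barycentric coordinates of S with respect to PQR: (1/2, 1/4, 1/4).
On side QR the P-coordinate is zero; dropping S's P-weight 1/2 and renormalizing the remaining 1/4 : 1/4 gives weights 1/2, 1/2 on Q, R.
T = (1/2)·(5, -8) + (1/2)·(-6, 1) = (-1/2, -7/2).

(-1/2, -7/2)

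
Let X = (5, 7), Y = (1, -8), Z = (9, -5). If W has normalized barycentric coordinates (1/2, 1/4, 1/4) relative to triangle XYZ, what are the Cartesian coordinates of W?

(5, 1/4)

W = (1/2)·X + (1/4)·Y + (1/4)·Z.
x-coordinate: (1/2)·5 + (1/4)·1 + (1/4)·9 = 5.
y-coordinate: (1/2)·7 + (1/4)·(-8) + (1/4)·(-5) = 1/4.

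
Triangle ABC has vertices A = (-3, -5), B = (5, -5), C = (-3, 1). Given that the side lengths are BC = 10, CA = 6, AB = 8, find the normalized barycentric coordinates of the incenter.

The incenter has barycentric coordinates proportional to the opposite side lengths: (10 : 6 : 8).
Normalizing by 10+6+8 = 24 gives (5/12, 1/4, 1/3).

(5/12, 1/4, 1/3)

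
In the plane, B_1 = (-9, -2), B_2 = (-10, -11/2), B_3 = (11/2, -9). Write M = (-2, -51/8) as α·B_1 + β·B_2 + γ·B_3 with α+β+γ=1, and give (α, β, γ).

Signed area of the reference triangle: [B_1B_2B_3] = ½·((-9)·(-11/2−(-9)) + (-10)·(-9−(-2)) + (11/2)·(-2−(-11/2))) = ½·(-63/2 + 70 + 77/4) = 231/8.
[MB_2B_3] = ½·((-2)·(-11/2−(-9)) + (-10)·(-9−(-51/8)) + (11/2)·(-51/8−(-11/2))) = ½·(-7 + 105/4 − 77/16) = 231/32, so the B_1-coordinate is (231/32)/(231/8) = 1/4.
[B_1MB_3] = ½·((-9)·(-51/8−(-9)) + (-2)·(-9−(-2)) + (11/2)·(-2−(-51/8))) = ½·(-189/8 + 14 + 385/16) = 231/32, so the B_2-coordinate is 1/4.
[B_1B_2M] = ½·((-9)·(-11/2−(-51/8)) + (-10)·(-51/8−(-2)) + (-2)·(-2−(-11/2))) = ½·(-63/8 + 175/4 − 7) = 231/16, so the B_3-coordinate is 1/2.

(1/4, 1/4, 1/2)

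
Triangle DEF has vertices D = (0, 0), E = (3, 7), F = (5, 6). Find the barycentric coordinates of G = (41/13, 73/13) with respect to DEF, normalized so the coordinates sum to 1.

Signed area of the reference triangle: [DEF] = ½·(0·(7−6) + 3·(6−0) + 5·(0−7)) = ½·(0 + 18 − 35) = -17/2.
[GEF] = ½·((41/13)·(7−6) + 3·(6−(73/13)) + 5·(73/13−7)) = ½·(41/13 + 15/13 − 90/13) = -17/13, so the D-coordinate is (-17/13)/(-17/2) = 2/13.
[DGF] = ½·(0·(73/13−6) + (41/13)·(6−0) + 5·(0−(73/13))) = ½·(0 + 246/13 − 365/13) = -119/26, so the E-coordinate is 7/13.
[DEG] = ½·(0·(7−(73/13)) + 3·(73/13−0) + (41/13)·(0−7)) = ½·(0 + 219/13 − 287/13) = -34/13, so the F-coordinate is 4/13.
Check: 2/13 + 7/13 + 4/13 = 1.

(2/13, 7/13, 4/13)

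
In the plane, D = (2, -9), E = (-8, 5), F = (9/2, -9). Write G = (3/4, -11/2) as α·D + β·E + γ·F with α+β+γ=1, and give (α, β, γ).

Signed area of the reference triangle: [DEF] = ½·(2·(5−(-9)) + (-8)·(-9−(-9)) + (9/2)·(-9−5)) = ½·(28 + 0 − 63) = -35/2.
[GEF] = ½·((3/4)·(5−(-9)) + (-8)·(-9−(-11/2)) + (9/2)·(-11/2−5)) = ½·(21/2 + 28 − 189/4) = -35/8, so the D-coordinate is (-35/8)/(-35/2) = 1/4.
[DGF] = ½·(2·(-11/2−(-9)) + (3/4)·(-9−(-9)) + (9/2)·(-9−(-11/2))) = ½·(7 + 0 − 63/4) = -35/8, so the E-coordinate is 1/4.
[DEG] = ½·(2·(5−(-11/2)) + (-8)·(-11/2−(-9)) + (3/4)·(-9−5)) = ½·(21 − 28 − 21/2) = -35/4, so the F-coordinate is 1/2.

(1/4, 1/4, 1/2)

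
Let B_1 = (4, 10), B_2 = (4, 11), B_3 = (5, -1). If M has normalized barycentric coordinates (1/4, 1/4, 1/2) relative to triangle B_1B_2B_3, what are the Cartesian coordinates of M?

(9/2, 19/4)

M = (1/4)·B_1 + (1/4)·B_2 + (1/2)·B_3.
x-coordinate: (1/4)·4 + (1/4)·4 + (1/2)·5 = 9/2.
y-coordinate: (1/4)·10 + (1/4)·11 + (1/2)·(-1) = 19/4.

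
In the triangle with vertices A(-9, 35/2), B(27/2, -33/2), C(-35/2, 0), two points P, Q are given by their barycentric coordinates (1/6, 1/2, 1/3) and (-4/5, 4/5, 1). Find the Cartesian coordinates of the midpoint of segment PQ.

Barycentric coordinates of the midpoint are the average: (-19/60, 13/20, 2/3).
Converting: (-19/60)·A + (13/20)·B + (2/3)·C = (-1/24, -244/15).

(-1/24, -244/15)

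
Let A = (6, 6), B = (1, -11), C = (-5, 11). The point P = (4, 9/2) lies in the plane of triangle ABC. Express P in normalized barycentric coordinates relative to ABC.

(3/4, 1/8, 1/8)

Signed area of the reference triangle: [ABC] = ½·(6·(-11−11) + 1·(11−6) + (-5)·(6−(-11))) = ½·(-132 + 5 − 85) = -106.
[PBC] = ½·(4·(-11−11) + 1·(11−(9/2)) + (-5)·(9/2−(-11))) = ½·(-88 + 13/2 − 155/2) = -159/2, so the A-coordinate is (-159/2)/(-106) = 3/4.
[APC] = ½·(6·(9/2−11) + 4·(11−6) + (-5)·(6−(9/2))) = ½·(-39 + 20 − 15/2) = -53/4, so the B-coordinate is 1/8.
[ABP] = ½·(6·(-11−(9/2)) + 1·(9/2−6) + 4·(6−(-11))) = ½·(-93 − 3/2 + 68) = -53/4, so the C-coordinate is 1/8.
Check: 3/4 + 1/8 + 1/8 = 1.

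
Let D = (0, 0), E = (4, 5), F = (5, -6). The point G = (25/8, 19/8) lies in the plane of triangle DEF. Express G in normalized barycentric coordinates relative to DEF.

Signed area of the reference triangle: [DEF] = ½·(0·(5−(-6)) + 4·(-6−0) + 5·(0−5)) = ½·(0 − 24 − 25) = -49/2.
[GEF] = ½·((25/8)·(5−(-6)) + 4·(-6−(19/8)) + 5·(19/8−5)) = ½·(275/8 − 67/2 − 105/8) = -49/8, so the D-coordinate is (-49/8)/(-49/2) = 1/4.
[DGF] = ½·(0·(19/8−(-6)) + (25/8)·(-6−0) + 5·(0−(19/8))) = ½·(0 − 75/4 − 95/8) = -245/16, so the E-coordinate is 5/8.
[DEG] = ½·(0·(5−(19/8)) + 4·(19/8−0) + (25/8)·(0−5)) = ½·(0 + 19/2 − 125/8) = -49/16, so the F-coordinate is 1/8.

(1/4, 5/8, 1/8)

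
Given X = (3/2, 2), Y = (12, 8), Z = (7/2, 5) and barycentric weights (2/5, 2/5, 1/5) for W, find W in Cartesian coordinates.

W = (2/5)·X + (2/5)·Y + (1/5)·Z.
x-coordinate: (2/5)·(3/2) + (2/5)·12 + (1/5)·(7/2) = 61/10.
y-coordinate: (2/5)·2 + (2/5)·8 + (1/5)·5 = 5.

(61/10, 5)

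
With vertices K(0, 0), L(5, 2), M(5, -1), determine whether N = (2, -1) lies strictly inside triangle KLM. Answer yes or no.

no

Barycentric coordinates of N: (3/5, -1/5, 3/5).
The three coordinates are positive, negative, positive; a point is interior exactly when all three are positive.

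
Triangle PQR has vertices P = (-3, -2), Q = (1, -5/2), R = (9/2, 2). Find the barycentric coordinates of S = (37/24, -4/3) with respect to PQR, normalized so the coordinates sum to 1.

(1/12, 2/3, 1/4)

Signed area of the reference triangle: [PQR] = ½·((-3)·(-5/2−2) + 1·(2−(-2)) + (9/2)·(-2−(-5/2))) = ½·(27/2 + 4 + 9/4) = 79/8.
[SQR] = ½·((37/24)·(-5/2−2) + 1·(2−(-4/3)) + (9/2)·(-4/3−(-5/2))) = ½·(-111/16 + 10/3 + 21/4) = 79/96, so the P-coordinate is (79/96)/(79/8) = 1/12.
[PSR] = ½·((-3)·(-4/3−2) + (37/24)·(2−(-2)) + (9/2)·(-2−(-4/3))) = ½·(10 + 37/6 − 3) = 79/12, so the Q-coordinate is 2/3.
[PQS] = ½·((-3)·(-5/2−(-4/3)) + 1·(-4/3−(-2)) + (37/24)·(-2−(-5/2))) = ½·(7/2 + 2/3 + 37/48) = 79/32, so the R-coordinate is 1/4.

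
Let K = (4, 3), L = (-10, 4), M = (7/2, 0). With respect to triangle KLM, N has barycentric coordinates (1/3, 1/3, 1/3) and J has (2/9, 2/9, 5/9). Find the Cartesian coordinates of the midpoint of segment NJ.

(-1/9, 35/18)

Barycentric coordinates of the midpoint are the average: (5/18, 5/18, 4/9).
Converting: (5/18)·K + (5/18)·L + (4/9)·M = (-1/9, 35/18).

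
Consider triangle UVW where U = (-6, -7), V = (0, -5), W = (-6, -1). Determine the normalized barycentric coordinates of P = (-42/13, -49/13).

(2/13, 6/13, 5/13)

Signed area of the reference triangle: [UVW] = ½·((-6)·(-5−(-1)) + 0·(-1−(-7)) + (-6)·(-7−(-5))) = ½·(24 + 0 + 12) = 18.
[PVW] = ½·((-42/13)·(-5−(-1)) + 0·(-1−(-49/13)) + (-6)·(-49/13−(-5))) = ½·(168/13 + 0 − 96/13) = 36/13, so the U-coordinate is (36/13)/18 = 2/13.
[UPW] = ½·((-6)·(-49/13−(-1)) + (-42/13)·(-1−(-7)) + (-6)·(-7−(-49/13))) = ½·(216/13 − 252/13 + 252/13) = 108/13, so the V-coordinate is 6/13.
[UVP] = ½·((-6)·(-5−(-49/13)) + 0·(-49/13−(-7)) + (-42/13)·(-7−(-5))) = ½·(96/13 + 0 + 84/13) = 90/13, so the W-coordinate is 5/13.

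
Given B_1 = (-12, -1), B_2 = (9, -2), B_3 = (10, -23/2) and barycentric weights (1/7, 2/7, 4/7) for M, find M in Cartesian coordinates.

M = (1/7)·B_1 + (2/7)·B_2 + (4/7)·B_3.
x-coordinate: (1/7)·(-12) + (2/7)·9 + (4/7)·10 = 46/7.
y-coordinate: (1/7)·(-1) + (2/7)·(-2) + (4/7)·(-23/2) = -51/7.

(46/7, -51/7)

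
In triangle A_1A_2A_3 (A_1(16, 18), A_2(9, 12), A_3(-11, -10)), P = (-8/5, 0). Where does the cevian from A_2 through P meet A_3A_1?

Barycentric coordinates of P with respect to A_1A_2A_3: (1/5, 1/5, 3/5).
On side A_3A_1 the A_2-coordinate is zero; dropping P's A_2-weight 1/5 and renormalizing the remaining 3/5 : 1/5 gives weights 3/4, 1/4 on A_3, A_1.
Q = (3/4)·(-11, -10) + (1/4)·(16, 18) = (-17/4, -3).

(-17/4, -3)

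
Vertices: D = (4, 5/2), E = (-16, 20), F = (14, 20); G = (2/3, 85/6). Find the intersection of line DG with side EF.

Barycentric coordinates of G with respect to DEF: (1/3, 1/3, 1/3).
On side EF the D-coordinate is zero; dropping G's D-weight 1/3 and renormalizing the remaining 1/3 : 1/3 gives weights 1/2, 1/2 on E, F.
H = (1/2)·(-16, 20) + (1/2)·(14, 20) = (-1, 20).

(-1, 20)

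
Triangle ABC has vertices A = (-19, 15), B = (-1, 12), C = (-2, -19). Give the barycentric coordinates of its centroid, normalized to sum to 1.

(1/3, 1/3, 1/3)

The centroid is the average of the vertices, so each weight is 1/3.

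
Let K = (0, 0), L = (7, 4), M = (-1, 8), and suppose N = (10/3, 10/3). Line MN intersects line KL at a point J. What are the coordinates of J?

Barycentric coordinates of N with respect to KLM: (1/3, 1/2, 1/6).
On side KL the M-coordinate is zero; dropping N's M-weight 1/6 and renormalizing the remaining 1/3 : 1/2 gives weights 2/5, 3/5 on K, L.
J = (2/5)·(0, 0) + (3/5)·(7, 4) = (21/5, 12/5).

(21/5, 12/5)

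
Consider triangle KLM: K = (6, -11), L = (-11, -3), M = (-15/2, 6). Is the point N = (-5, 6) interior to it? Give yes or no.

no

Barycentric coordinates of N: (45/362, -85/362, 201/181).
The three coordinates are positive, negative, positive; a point is interior exactly when all three are positive.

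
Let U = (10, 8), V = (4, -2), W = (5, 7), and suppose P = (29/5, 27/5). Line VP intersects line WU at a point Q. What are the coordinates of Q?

(25/4, 29/4)

Barycentric coordinates of P with respect to UVW: (1/5, 1/5, 3/5).
On side WU the V-coordinate is zero; dropping P's V-weight 1/5 and renormalizing the remaining 3/5 : 1/5 gives weights 3/4, 1/4 on W, U.
Q = (3/4)·(5, 7) + (1/4)·(10, 8) = (25/4, 29/4).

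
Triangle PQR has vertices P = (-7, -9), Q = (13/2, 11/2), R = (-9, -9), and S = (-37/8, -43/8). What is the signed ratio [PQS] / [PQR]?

1/2

[PQR] = ½·((-7)·(11/2−(-9)) + (13/2)·(-9−(-9)) + (-9)·(-9−(11/2))) = ½·(-203/2 + 0 + 261/2) = 29/2.
[PQS] = ½·((-7)·(11/2−(-43/8)) + (13/2)·(-43/8−(-9)) + (-37/8)·(-9−(11/2))) = ½·(-609/8 + 377/16 + 1073/16) = 29/4, so the ratio is (29/4)/(29/2) = 1/2.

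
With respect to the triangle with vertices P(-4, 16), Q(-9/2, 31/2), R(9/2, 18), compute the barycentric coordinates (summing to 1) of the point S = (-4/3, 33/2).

Signed area of the reference triangle: [PQR] = ½·((-4)·(31/2−18) + (-9/2)·(18−16) + (9/2)·(16−(31/2))) = ½·(10 − 9 + 9/4) = 13/8.
[SQR] = ½·((-4/3)·(31/2−18) + (-9/2)·(18−(33/2)) + (9/2)·(33/2−(31/2))) = ½·(10/3 − 27/4 + 9/2) = 13/24, so the P-coordinate is (13/24)/(13/8) = 1/3.
[PSR] = ½·((-4)·(33/2−18) + (-4/3)·(18−16) + (9/2)·(16−(33/2))) = ½·(6 − 8/3 − 9/4) = 13/24, so the Q-coordinate is 1/3.
[PQS] = ½·((-4)·(31/2−(33/2)) + (-9/2)·(33/2−16) + (-4/3)·(16−(31/2))) = ½·(4 − 9/4 − 2/3) = 13/24, so the R-coordinate is 1/3.

(1/3, 1/3, 1/3)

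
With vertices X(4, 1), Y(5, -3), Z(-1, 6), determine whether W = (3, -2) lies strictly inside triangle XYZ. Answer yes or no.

no

Barycentric coordinates of W: (-4/5, 4/3, 7/15).
The three coordinates are negative, positive, positive; a point is interior exactly when all three are positive.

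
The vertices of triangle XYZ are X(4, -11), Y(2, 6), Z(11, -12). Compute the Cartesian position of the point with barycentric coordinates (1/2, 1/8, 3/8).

(51/8, -37/4)

W = (1/2)·X + (1/8)·Y + (3/8)·Z.
x-coordinate: (1/2)·4 + (1/8)·2 + (3/8)·11 = 51/8.
y-coordinate: (1/2)·(-11) + (1/8)·6 + (3/8)·(-12) = -37/4.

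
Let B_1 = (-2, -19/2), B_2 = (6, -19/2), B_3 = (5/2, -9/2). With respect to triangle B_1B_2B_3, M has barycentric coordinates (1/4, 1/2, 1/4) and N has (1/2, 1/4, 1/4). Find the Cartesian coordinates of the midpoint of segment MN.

Barycentric coordinates of the midpoint are the average: (3/8, 3/8, 1/4).
Converting: (3/8)·B_1 + (3/8)·B_2 + (1/4)·B_3 = (17/8, -33/4).

(17/8, -33/4)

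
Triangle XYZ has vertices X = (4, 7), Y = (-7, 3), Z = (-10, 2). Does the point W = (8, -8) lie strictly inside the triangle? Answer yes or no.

no

Barycentric coordinates of W: (-48, 230, -181).
The three coordinates are negative, positive, negative; a point is interior exactly when all three are positive.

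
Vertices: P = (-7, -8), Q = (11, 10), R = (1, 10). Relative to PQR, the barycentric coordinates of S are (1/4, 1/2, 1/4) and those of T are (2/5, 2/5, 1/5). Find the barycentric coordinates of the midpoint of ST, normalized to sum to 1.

Since both coordinate triples sum to 1, the midpoint's barycentrics are the componentwise average.
(1/4+2/5)/2 = 13/40; similarly 9/20 and 9/40.

(13/40, 9/20, 9/40)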